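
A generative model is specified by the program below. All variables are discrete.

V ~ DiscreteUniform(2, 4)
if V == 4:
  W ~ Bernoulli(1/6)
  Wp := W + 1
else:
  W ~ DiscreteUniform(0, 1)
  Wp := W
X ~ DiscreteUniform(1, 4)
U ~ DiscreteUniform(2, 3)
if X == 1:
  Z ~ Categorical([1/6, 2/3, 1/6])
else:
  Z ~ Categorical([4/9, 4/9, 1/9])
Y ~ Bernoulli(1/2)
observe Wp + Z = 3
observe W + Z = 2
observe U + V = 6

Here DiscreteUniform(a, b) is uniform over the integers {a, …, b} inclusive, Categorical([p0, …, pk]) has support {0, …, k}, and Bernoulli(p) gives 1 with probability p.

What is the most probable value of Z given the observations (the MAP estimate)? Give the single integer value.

Enumerate traces; 16 have nonzero weight after conditioning:
  (V=4, W=0, X=1, U=2, Z=2, Y=0) weight 5/1728
  (V=4, W=0, X=1, U=2, Z=2, Y=1) weight 5/1728
  (V=4, W=0, X=2, U=2, Z=2, Y=0) weight 5/2592
  (V=4, W=0, X=2, U=2, Z=2, Y=1) weight 5/2592
  (V=4, W=0, X=3, U=2, Z=2, Y=0) weight 5/2592
  (V=4, W=0, X=3, U=2, Z=2, Y=1) weight 5/2592
  (V=4, W=0, X=4, U=2, Z=2, Y=0) weight 5/2592
  (V=4, W=0, X=4, U=2, Z=2, Y=1) weight 5/2592
  (V=4, W=1, X=1, U=2, Z=1, Y=0) weight 1/432
  … 7 more
Group by Z:
  weight(Z=1) = 1/72
  weight(Z=2) = 5/288
Total weight = 1/72 + 5/288 = 1/32
P(Z=1 | obs) = 1/72 / 1/32 = 4/9
P(Z=2 | obs) = 5/288 / 1/32 = 5/9
argmax = 2

argmax_v P(Z = v | obs) = 2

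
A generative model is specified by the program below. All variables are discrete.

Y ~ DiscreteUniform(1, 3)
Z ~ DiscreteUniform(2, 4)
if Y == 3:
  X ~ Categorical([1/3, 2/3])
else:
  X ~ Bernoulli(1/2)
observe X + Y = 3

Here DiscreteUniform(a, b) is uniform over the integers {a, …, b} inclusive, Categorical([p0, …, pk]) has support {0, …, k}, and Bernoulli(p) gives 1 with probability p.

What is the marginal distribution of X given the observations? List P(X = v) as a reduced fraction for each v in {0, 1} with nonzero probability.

P(X=0) = 2/5, P(X=1) = 3/5

Enumerate traces; 6 have nonzero weight after conditioning:
  (Y=2, Z=2, X=1) weight 1/18
  (Y=2, Z=3, X=1) weight 1/18
  (Y=2, Z=4, X=1) weight 1/18
  (Y=3, Z=2, X=0) weight 1/27
  (Y=3, Z=3, X=0) weight 1/27
  (Y=3, Z=4, X=0) weight 1/27
Group by X:
  weight(X=0) = 1/9
  weight(X=1) = 1/6
Total weight = 1/9 + 1/6 = 5/18
P(X=0 | obs) = 1/9 / 5/18 = 2/5
P(X=1 | obs) = 1/6 / 5/18 = 3/5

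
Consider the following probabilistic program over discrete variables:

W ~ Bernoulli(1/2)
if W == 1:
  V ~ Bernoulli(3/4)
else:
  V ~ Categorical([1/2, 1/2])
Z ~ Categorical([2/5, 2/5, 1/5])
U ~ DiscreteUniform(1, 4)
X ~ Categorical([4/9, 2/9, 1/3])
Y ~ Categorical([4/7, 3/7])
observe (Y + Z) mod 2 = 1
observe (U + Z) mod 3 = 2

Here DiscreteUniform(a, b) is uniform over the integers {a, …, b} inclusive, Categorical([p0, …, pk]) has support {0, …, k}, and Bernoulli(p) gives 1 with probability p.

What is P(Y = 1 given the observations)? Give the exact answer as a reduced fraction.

P(Y = 1 | obs) = 9/25

Enumerate traces; 48 have nonzero weight after conditioning:
  (W=0, V=0, Z=0, U=2, X=0, Y=1) weight 1/210
  (W=0, V=0, Z=0, U=2, X=1, Y=1) weight 1/420
  (W=0, V=0, Z=0, U=2, X=2, Y=1) weight 1/280
  (W=0, V=0, Z=1, U=1, X=0, Y=0) weight 2/315
  (W=0, V=0, Z=1, U=1, X=1, Y=0) weight 1/315
  (W=0, V=0, Z=1, U=1, X=2, Y=0) weight 1/210
  (W=0, V=0, Z=1, U=4, X=0, Y=0) weight 2/315
  (W=0, V=0, Z=1, U=4, X=1, Y=0) weight 1/315
  … 40 more
Group by Y:
  weight(Y=0) = 4/35
  weight(Y=1) = 9/140
Total weight = 4/35 + 9/140 = 5/28
P(Y=0 | obs) = 4/35 / 5/28 = 16/25
P(Y=1 | obs) = 9/140 / 5/28 = 9/25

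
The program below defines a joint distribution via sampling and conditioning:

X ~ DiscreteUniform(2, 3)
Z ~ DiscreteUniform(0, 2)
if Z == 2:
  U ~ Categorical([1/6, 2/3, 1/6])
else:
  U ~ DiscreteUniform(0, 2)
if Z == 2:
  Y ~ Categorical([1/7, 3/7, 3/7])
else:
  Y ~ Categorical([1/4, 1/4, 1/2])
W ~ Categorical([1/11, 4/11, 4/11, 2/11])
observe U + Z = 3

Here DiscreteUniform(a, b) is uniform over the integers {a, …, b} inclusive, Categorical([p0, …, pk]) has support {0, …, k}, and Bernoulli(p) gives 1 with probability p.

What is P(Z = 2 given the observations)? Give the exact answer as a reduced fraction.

P(Z = 2 | obs) = 2/3

Enumerate traces; 48 have nonzero weight after conditioning:
  (X=2, Z=1, U=2, Y=0, W=0) weight 1/792
  (X=2, Z=1, U=2, Y=0, W=1) weight 1/198
  (X=2, Z=1, U=2, Y=0, W=2) weight 1/198
  (X=2, Z=1, U=2, Y=0, W=3) weight 1/396
  (X=2, Z=1, U=2, Y=1, W=0) weight 1/792
  (X=2, Z=1, U=2, Y=1, W=1) weight 1/198
  (X=2, Z=1, U=2, Y=1, W=2) weight 1/198
  (X=2, Z=1, U=2, Y=1, W=3) weight 1/396
  (X=2, Z=2, U=1, Y=0, W=0) weight 1/693
  … 39 more
Group by Z:
  weight(Z=1) = 1/9
  weight(Z=2) = 2/9
Total weight = 1/9 + 2/9 = 1/3
P(Z=1 | obs) = 1/9 / 1/3 = 1/3
P(Z=2 | obs) = 2/9 / 1/3 = 2/3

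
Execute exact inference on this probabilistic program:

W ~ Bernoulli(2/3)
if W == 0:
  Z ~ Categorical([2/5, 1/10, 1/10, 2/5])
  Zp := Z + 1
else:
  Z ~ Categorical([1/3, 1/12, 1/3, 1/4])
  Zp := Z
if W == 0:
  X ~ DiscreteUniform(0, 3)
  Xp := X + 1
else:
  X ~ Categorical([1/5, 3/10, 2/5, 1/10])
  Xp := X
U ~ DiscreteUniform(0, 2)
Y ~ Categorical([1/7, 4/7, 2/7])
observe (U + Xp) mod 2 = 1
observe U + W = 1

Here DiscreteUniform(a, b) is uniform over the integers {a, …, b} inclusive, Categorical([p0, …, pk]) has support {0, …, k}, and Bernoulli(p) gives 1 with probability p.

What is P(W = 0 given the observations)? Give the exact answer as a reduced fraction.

P(W = 0 | obs) = 5/13

Enumerate traces; 48 have nonzero weight after conditioning:
  (W=0, Z=0, X=1, U=1, Y=0) weight 1/630
  (W=0, Z=0, X=1, U=1, Y=1) weight 2/315
  (W=0, Z=0, X=1, U=1, Y=2) weight 1/315
  (W=0, Z=0, X=3, U=1, Y=0) weight 1/630
  (W=0, Z=0, X=3, U=1, Y=1) weight 2/315
  (W=0, Z=0, X=3, U=1, Y=2) weight 1/315
  (W=0, Z=1, X=1, U=1, Y=0) weight 1/2520
  (W=0, Z=1, X=1, U=1, Y=1) weight 1/630
  (W=1, Z=0, X=1, U=0, Y=0) weight 1/315
  … 39 more
Group by W:
  weight(W=0) = 1/18
  weight(W=1) = 4/45
Total weight = 1/18 + 4/45 = 13/90
P(W=0 | obs) = 1/18 / 13/90 = 5/13
P(W=1 | obs) = 4/45 / 13/90 = 8/13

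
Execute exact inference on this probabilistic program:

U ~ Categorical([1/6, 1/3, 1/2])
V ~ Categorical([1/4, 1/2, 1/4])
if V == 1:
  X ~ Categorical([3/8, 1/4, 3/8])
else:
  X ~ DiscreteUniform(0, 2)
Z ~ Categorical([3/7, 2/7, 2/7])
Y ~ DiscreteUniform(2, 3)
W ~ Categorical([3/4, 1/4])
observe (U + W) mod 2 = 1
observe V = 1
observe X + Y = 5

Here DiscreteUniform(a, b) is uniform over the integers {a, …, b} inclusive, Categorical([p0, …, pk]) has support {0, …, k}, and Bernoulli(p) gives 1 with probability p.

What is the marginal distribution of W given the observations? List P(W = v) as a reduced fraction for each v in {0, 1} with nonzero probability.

P(W=0) = 3/5, P(W=1) = 2/5

Enumerate traces; 9 have nonzero weight after conditioning:
  (U=0, V=1, X=2, Z=0, Y=3, W=1) weight 3/1792
  (U=0, V=1, X=2, Z=1, Y=3, W=1) weight 1/896
  (U=0, V=1, X=2, Z=2, Y=3, W=1) weight 1/896
  (U=1, V=1, X=2, Z=0, Y=3, W=0) weight 9/896
  (U=1, V=1, X=2, Z=1, Y=3, W=0) weight 3/448
  (U=1, V=1, X=2, Z=2, Y=3, W=0) weight 3/448
  (U=2, V=1, X=2, Z=0, Y=3, W=1) weight 9/1792
  (U=2, V=1, X=2, Z=1, Y=3, W=1) weight 3/896
  … 1 more
Group by W:
  weight(W=0) = 3/128
  weight(W=1) = 1/64
Total weight = 3/128 + 1/64 = 5/128
P(W=0 | obs) = 3/128 / 5/128 = 3/5
P(W=1 | obs) = 1/64 / 5/128 = 2/5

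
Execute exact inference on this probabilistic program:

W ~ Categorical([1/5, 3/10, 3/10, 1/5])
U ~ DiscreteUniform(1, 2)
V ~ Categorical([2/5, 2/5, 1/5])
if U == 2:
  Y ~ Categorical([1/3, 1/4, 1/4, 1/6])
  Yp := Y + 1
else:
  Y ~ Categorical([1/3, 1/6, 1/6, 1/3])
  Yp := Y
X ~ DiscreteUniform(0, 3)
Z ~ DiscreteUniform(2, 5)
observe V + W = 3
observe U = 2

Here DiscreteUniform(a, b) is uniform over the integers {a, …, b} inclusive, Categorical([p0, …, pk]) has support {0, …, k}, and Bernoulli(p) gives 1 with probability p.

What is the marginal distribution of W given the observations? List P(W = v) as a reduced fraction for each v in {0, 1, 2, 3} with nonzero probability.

Enumerate traces; 192 have nonzero weight after conditioning:
  (W=1, U=2, V=2, Y=0, X=0, Z=2) weight 1/1600
  (W=1, U=2, V=2, Y=0, X=0, Z=3) weight 1/1600
  (W=1, U=2, V=2, Y=0, X=0, Z=4) weight 1/1600
  (W=1, U=2, V=2, Y=0, X=0, Z=5) weight 1/1600
  (W=1, U=2, V=2, Y=0, X=1, Z=2) weight 1/1600
  (W=1, U=2, V=2, Y=0, X=1, Z=3) weight 1/1600
  (W=1, U=2, V=2, Y=0, X=1, Z=4) weight 1/1600
  (W=1, U=2, V=2, Y=0, X=1, Z=5) weight 1/1600
  (W=2, U=2, V=1, Y=0, X=0, Z=2) weight 1/800
  (W=3, U=2, V=0, Y=0, X=0, Z=2) weight 1/1200
  … 182 more
Group by W:
  weight(W=1) = 3/100
  weight(W=2) = 3/50
  weight(W=3) = 1/25
Total weight = 3/100 + 3/50 + 1/25 = 13/100
P(W=1 | obs) = 3/100 / 13/100 = 3/13
P(W=2 | obs) = 3/50 / 13/100 = 6/13
P(W=3 | obs) = 1/25 / 13/100 = 4/13

P(W=1) = 3/13, P(W=2) = 6/13, P(W=3) = 4/13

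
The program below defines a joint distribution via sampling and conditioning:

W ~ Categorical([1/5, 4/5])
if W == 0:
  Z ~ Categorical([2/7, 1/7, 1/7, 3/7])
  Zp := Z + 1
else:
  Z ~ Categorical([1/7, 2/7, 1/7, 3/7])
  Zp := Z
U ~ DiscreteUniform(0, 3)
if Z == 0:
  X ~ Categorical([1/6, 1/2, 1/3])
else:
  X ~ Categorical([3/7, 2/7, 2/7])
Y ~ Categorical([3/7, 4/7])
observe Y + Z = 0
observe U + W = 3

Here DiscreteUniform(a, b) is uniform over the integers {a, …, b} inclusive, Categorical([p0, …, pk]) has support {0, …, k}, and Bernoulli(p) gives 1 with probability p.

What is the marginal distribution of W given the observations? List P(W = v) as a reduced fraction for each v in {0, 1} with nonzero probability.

Enumerate traces; 6 have nonzero weight after conditioning:
  (W=0, Z=0, U=3, X=0, Y=0) weight 1/980
  (W=0, Z=0, U=3, X=1, Y=0) weight 3/980
  (W=0, Z=0, U=3, X=2, Y=0) weight 1/490
  (W=1, Z=0, U=2, X=0, Y=0) weight 1/490
  (W=1, Z=0, U=2, X=1, Y=0) weight 3/490
  (W=1, Z=0, U=2, X=2, Y=0) weight 1/245
Group by W:
  weight(W=0) = 3/490
  weight(W=1) = 3/245
Total weight = 3/490 + 3/245 = 9/490
P(W=0 | obs) = 3/490 / 9/490 = 1/3
P(W=1 | obs) = 3/245 / 9/490 = 2/3

P(W=0) = 1/3, P(W=1) = 2/3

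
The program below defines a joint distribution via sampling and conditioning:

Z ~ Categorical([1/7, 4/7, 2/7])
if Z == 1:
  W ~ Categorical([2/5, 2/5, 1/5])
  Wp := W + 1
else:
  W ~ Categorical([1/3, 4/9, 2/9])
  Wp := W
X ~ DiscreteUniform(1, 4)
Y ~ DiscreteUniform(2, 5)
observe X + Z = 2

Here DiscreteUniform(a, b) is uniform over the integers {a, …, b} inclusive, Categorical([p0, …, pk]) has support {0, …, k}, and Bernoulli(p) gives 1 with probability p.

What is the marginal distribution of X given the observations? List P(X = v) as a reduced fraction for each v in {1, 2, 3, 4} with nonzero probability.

P(X=1) = 4/5, P(X=2) = 1/5

Enumerate traces; 24 have nonzero weight after conditioning:
  (Z=0, W=0, X=2, Y=2) weight 1/336
  (Z=0, W=0, X=2, Y=3) weight 1/336
  (Z=0, W=0, X=2, Y=4) weight 1/336
  (Z=0, W=0, X=2, Y=5) weight 1/336
  (Z=0, W=1, X=2, Y=2) weight 1/252
  (Z=0, W=1, X=2, Y=3) weight 1/252
  (Z=0, W=1, X=2, Y=4) weight 1/252
  (Z=0, W=1, X=2, Y=5) weight 1/252
  (Z=1, W=0, X=1, Y=2) weight 1/70
  … 15 more
Group by X:
  weight(X=1) = 1/7
  weight(X=2) = 1/28
Total weight = 1/7 + 1/28 = 5/28
P(X=1 | obs) = 1/7 / 5/28 = 4/5
P(X=2 | obs) = 1/28 / 5/28 = 1/5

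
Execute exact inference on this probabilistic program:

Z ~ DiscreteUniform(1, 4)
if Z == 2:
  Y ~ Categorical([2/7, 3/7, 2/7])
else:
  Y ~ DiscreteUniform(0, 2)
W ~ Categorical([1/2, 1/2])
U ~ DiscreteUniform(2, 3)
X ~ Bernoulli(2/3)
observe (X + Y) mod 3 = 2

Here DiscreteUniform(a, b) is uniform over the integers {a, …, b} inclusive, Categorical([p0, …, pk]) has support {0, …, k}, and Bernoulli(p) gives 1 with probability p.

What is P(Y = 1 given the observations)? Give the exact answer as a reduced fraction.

Enumerate traces; 32 have nonzero weight after conditioning:
  (Z=1, Y=1, W=0, U=2, X=1) weight 1/72
  (Z=1, Y=1, W=0, U=3, X=1) weight 1/72
  (Z=1, Y=1, W=1, U=2, X=1) weight 1/72
  (Z=1, Y=1, W=1, U=3, X=1) weight 1/72
  (Z=1, Y=2, W=0, U=2, X=0) weight 1/144
  (Z=1, Y=2, W=0, U=3, X=0) weight 1/144
  (Z=1, Y=2, W=1, U=2, X=0) weight 1/144
  (Z=1, Y=2, W=1, U=3, X=0) weight 1/144
  … 24 more
Group by Y:
  weight(Y=1) = 5/21
  weight(Y=2) = 3/28
Total weight = 5/21 + 3/28 = 29/84
P(Y=1 | obs) = 5/21 / 29/84 = 20/29
P(Y=2 | obs) = 3/28 / 29/84 = 9/29

P(Y = 1 | obs) = 20/29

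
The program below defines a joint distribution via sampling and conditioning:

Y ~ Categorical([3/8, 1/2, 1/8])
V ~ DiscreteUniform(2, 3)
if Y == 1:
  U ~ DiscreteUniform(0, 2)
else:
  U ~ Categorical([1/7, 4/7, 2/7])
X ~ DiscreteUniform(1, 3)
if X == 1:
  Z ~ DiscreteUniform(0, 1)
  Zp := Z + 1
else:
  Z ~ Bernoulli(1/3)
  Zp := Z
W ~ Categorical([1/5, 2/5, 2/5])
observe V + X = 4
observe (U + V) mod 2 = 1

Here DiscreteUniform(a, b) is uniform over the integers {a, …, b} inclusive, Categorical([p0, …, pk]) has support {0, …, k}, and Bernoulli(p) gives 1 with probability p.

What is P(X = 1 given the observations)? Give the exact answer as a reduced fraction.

Enumerate traces; 54 have nonzero weight after conditioning:
  (Y=0, V=2, U=1, X=2, Z=0, W=0) weight 1/210
  (Y=0, V=2, U=1, X=2, Z=0, W=1) weight 1/105
  (Y=0, V=2, U=1, X=2, Z=0, W=2) weight 1/105
  (Y=0, V=2, U=1, X=2, Z=1, W=0) weight 1/420
  (Y=0, V=2, U=1, X=2, Z=1, W=1) weight 1/210
  (Y=0, V=2, U=1, X=2, Z=1, W=2) weight 1/210
  (Y=0, V=3, U=0, X=1, Z=0, W=0) weight 1/1120
  (Y=0, V=3, U=0, X=1, Z=0, W=1) weight 1/560
  … 46 more
Group by X:
  weight(X=1) = 23/252
  weight(X=2) = 19/252
Total weight = 23/252 + 19/252 = 1/6
P(X=1 | obs) = 23/252 / 1/6 = 23/42
P(X=2 | obs) = 19/252 / 1/6 = 19/42

P(X = 1 | obs) = 23/42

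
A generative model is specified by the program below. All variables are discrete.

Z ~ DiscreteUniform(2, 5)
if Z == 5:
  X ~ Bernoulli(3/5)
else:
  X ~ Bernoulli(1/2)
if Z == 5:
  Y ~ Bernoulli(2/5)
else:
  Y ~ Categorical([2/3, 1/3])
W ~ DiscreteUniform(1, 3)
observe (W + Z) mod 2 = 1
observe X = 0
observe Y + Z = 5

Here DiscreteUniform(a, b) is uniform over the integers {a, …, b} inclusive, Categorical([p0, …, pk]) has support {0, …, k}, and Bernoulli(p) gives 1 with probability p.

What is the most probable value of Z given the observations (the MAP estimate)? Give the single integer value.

argmax_v P(Z = v | obs) = 4

Enumerate traces; 3 have nonzero weight after conditioning:
  (Z=4, X=0, Y=1, W=1) weight 1/72
  (Z=4, X=0, Y=1, W=3) weight 1/72
  (Z=5, X=0, Y=0, W=2) weight 1/50
Group by Z:
  weight(Z=4) = 1/36
  weight(Z=5) = 1/50
Total weight = 1/36 + 1/50 = 43/900
P(Z=4 | obs) = 1/36 / 43/900 = 25/43
P(Z=5 | obs) = 1/50 / 43/900 = 18/43
argmax = 4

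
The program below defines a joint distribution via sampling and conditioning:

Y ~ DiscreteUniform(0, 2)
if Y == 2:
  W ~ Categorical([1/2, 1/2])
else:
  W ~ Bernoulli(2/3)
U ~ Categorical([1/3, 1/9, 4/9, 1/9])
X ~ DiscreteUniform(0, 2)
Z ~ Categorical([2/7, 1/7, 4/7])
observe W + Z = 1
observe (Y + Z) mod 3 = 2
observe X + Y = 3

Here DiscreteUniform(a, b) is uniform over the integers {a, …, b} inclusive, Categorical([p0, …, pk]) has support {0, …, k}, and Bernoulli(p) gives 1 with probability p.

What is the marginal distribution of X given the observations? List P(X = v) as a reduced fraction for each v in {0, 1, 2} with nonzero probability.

P(X=1) = 3/4, P(X=2) = 1/4

Enumerate traces; 8 have nonzero weight after conditioning:
  (Y=1, W=0, U=0, X=2, Z=1) weight 1/567
  (Y=1, W=0, U=1, X=2, Z=1) weight 1/1701
  (Y=1, W=0, U=2, X=2, Z=1) weight 4/1701
  (Y=1, W=0, U=3, X=2, Z=1) weight 1/1701
  (Y=2, W=1, U=0, X=1, Z=0) weight 1/189
  (Y=2, W=1, U=1, X=1, Z=0) weight 1/567
  (Y=2, W=1, U=2, X=1, Z=0) weight 4/567
  (Y=2, W=1, U=3, X=1, Z=0) weight 1/567
Group by X:
  weight(X=1) = 1/63
  weight(X=2) = 1/189
Total weight = 1/63 + 1/189 = 4/189
P(X=1 | obs) = 1/63 / 4/189 = 3/4
P(X=2 | obs) = 1/189 / 4/189 = 1/4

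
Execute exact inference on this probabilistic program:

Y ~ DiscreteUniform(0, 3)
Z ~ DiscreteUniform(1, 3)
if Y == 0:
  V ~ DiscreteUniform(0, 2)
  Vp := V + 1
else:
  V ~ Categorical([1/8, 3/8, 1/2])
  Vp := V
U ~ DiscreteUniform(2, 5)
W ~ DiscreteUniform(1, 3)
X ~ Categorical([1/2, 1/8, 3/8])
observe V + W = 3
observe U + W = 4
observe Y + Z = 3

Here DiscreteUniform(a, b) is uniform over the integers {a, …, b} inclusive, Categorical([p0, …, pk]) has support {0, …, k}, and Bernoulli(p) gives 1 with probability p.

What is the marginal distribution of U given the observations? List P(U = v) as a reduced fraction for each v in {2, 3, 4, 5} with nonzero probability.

P(U=2) = 13/29, P(U=3) = 16/29

Enumerate traces; 18 have nonzero weight after conditioning:
  (Y=0, Z=3, V=1, U=2, W=2, X=0) weight 1/864
  (Y=0, Z=3, V=1, U=2, W=2, X=1) weight 1/3456
  (Y=0, Z=3, V=1, U=2, W=2, X=2) weight 1/1152
  (Y=0, Z=3, V=2, U=3, W=1, X=0) weight 1/864
  (Y=0, Z=3, V=2, U=3, W=1, X=1) weight 1/3456
  (Y=0, Z=3, V=2, U=3, W=1, X=2) weight 1/1152
  (Y=1, Z=2, V=1, U=2, W=2, X=0) weight 1/768
  (Y=1, Z=2, V=1, U=2, W=2, X=1) weight 1/3072
  … 10 more
Group by U:
  weight(U=2) = 13/1728
  weight(U=3) = 1/108
Total weight = 13/1728 + 1/108 = 29/1728
P(U=2 | obs) = 13/1728 / 29/1728 = 13/29
P(U=3 | obs) = 1/108 / 29/1728 = 16/29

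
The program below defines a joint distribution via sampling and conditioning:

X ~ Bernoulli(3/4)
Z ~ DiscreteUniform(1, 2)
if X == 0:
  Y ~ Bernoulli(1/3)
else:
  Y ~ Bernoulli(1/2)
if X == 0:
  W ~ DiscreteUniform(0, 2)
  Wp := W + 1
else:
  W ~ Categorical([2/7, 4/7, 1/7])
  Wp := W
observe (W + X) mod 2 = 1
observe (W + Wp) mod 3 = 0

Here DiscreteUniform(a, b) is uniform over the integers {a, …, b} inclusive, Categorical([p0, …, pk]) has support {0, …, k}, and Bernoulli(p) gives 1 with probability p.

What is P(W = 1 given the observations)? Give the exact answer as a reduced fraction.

P(W = 1 | obs) = 7/25

Enumerate traces; 8 have nonzero weight after conditioning:
  (X=0, Z=1, Y=0, W=1) weight 1/36
  (X=0, Z=1, Y=1, W=1) weight 1/72
  (X=0, Z=2, Y=0, W=1) weight 1/36
  (X=0, Z=2, Y=1, W=1) weight 1/72
  (X=1, Z=1, Y=0, W=0) weight 3/56
  (X=1, Z=1, Y=1, W=0) weight 3/56
  (X=1, Z=2, Y=0, W=0) weight 3/56
  (X=1, Z=2, Y=1, W=0) weight 3/56
Group by W:
  weight(W=0) = 3/14
  weight(W=1) = 1/12
Total weight = 3/14 + 1/12 = 25/84
P(W=0 | obs) = 3/14 / 25/84 = 18/25
P(W=1 | obs) = 1/12 / 25/84 = 7/25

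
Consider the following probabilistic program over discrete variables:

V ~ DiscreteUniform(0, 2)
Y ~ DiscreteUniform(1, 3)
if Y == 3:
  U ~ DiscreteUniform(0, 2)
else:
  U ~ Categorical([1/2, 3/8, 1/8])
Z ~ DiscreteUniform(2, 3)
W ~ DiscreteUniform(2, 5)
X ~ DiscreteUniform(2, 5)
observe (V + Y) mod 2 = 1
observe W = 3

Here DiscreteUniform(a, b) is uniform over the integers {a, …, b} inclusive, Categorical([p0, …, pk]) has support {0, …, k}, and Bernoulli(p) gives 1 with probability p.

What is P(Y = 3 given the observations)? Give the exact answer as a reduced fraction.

P(Y = 3 | obs) = 2/5

Enumerate traces; 120 have nonzero weight after conditioning:
  (V=0, Y=1, U=0, Z=2, W=3, X=2) weight 1/576
  (V=0, Y=1, U=0, Z=2, W=3, X=3) weight 1/576
  (V=0, Y=1, U=0, Z=2, W=3, X=4) weight 1/576
  (V=0, Y=1, U=0, Z=2, W=3, X=5) weight 1/576
  (V=0, Y=1, U=0, Z=3, W=3, X=2) weight 1/576
  (V=0, Y=1, U=0, Z=3, W=3, X=3) weight 1/576
  (V=0, Y=1, U=0, Z=3, W=3, X=4) weight 1/576
  (V=0, Y=1, U=0, Z=3, W=3, X=5) weight 1/576
  (V=0, Y=3, U=0, Z=2, W=3, X=2) weight 1/864
  (V=1, Y=2, U=0, Z=2, W=3, X=2) weight 1/576
  … 110 more
Group by Y:
  weight(Y=1) = 1/18
  weight(Y=2) = 1/36
  weight(Y=3) = 1/18
Total weight = 1/18 + 1/36 + 1/18 = 5/36
P(Y=1 | obs) = 1/18 / 5/36 = 2/5
P(Y=2 | obs) = 1/36 / 5/36 = 1/5
P(Y=3 | obs) = 1/18 / 5/36 = 2/5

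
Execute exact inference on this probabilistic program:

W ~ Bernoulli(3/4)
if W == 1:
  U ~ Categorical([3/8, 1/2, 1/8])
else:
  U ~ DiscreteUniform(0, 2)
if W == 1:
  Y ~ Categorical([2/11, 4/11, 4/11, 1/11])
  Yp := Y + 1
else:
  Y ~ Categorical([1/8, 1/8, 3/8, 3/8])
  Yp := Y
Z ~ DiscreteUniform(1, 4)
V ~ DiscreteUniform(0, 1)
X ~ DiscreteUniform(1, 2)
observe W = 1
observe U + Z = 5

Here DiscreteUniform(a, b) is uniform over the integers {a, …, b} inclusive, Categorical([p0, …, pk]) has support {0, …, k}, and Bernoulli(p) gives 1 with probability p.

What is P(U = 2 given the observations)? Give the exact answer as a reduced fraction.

P(U = 2 | obs) = 1/5

Enumerate traces; 32 have nonzero weight after conditioning:
  (W=1, U=1, Y=0, Z=4, V=0, X=1) weight 3/704
  (W=1, U=1, Y=0, Z=4, V=0, X=2) weight 3/704
  (W=1, U=1, Y=0, Z=4, V=1, X=1) weight 3/704
  (W=1, U=1, Y=0, Z=4, V=1, X=2) weight 3/704
  (W=1, U=1, Y=1, Z=4, V=0, X=1) weight 3/352
  (W=1, U=1, Y=1, Z=4, V=0, X=2) weight 3/352
  (W=1, U=1, Y=1, Z=4, V=1, X=1) weight 3/352
  (W=1, U=1, Y=1, Z=4, V=1, X=2) weight 3/352
  (W=1, U=2, Y=0, Z=3, V=0, X=1) weight 3/2816
  … 23 more
Group by U:
  weight(U=1) = 3/32
  weight(U=2) = 3/128
Total weight = 3/32 + 3/128 = 15/128
P(U=1 | obs) = 3/32 / 15/128 = 4/5
P(U=2 | obs) = 3/128 / 15/128 = 1/5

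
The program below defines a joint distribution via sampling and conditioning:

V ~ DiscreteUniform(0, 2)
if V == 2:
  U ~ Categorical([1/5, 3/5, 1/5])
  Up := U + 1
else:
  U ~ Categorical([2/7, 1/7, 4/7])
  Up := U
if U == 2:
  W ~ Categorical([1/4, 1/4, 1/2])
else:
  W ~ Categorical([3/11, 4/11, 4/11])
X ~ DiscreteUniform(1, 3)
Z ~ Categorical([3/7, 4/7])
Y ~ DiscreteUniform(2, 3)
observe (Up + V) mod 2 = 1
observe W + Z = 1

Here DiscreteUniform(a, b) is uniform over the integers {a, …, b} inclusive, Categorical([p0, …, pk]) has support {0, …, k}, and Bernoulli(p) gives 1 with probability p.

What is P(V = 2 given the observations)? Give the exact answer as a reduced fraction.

P(V = 2 | obs) = 1211/4191

Enumerate traces; 60 have nonzero weight after conditioning:
  (V=0, U=1, W=0, X=1, Z=1, Y=2) weight 2/1617
  (V=0, U=1, W=0, X=1, Z=1, Y=3) weight 2/1617
  (V=0, U=1, W=0, X=2, Z=1, Y=2) weight 2/1617
  (V=0, U=1, W=0, X=2, Z=1, Y=3) weight 2/1617
  (V=0, U=1, W=0, X=3, Z=1, Y=2) weight 2/1617
  (V=0, U=1, W=0, X=3, Z=1, Y=3) weight 2/1617
  (V=0, U=1, W=1, X=1, Z=0, Y=2) weight 2/1617
  (V=0, U=1, W=1, X=1, Z=0, Y=3) weight 2/1617
  (V=1, U=0, W=0, X=1, Z=1, Y=2) weight 4/1617
  (V=2, U=0, W=0, X=1, Z=1, Y=2) weight 2/1155
  … 50 more
Group by V:
  weight(V=0) = 8/539
  weight(V=1) = 125/1617
  weight(V=2) = 173/4620
Total weight = 8/539 + 125/1617 + 173/4620 = 127/980
P(V=0 | obs) = 8/539 / 127/980 = 160/1397
P(V=1 | obs) = 125/1617 / 127/980 = 2500/4191
P(V=2 | obs) = 173/4620 / 127/980 = 1211/4191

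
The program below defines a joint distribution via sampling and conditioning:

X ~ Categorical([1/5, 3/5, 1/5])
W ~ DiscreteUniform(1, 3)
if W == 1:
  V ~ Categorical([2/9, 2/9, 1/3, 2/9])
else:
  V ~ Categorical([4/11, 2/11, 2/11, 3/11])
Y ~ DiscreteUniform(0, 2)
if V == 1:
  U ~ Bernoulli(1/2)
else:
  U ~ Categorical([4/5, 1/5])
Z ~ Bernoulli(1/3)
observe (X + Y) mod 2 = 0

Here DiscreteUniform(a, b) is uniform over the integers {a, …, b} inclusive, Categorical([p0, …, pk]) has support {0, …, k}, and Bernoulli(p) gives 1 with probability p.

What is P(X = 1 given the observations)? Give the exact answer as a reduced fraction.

P(X = 1 | obs) = 3/7

Enumerate traces; 240 have nonzero weight after conditioning:
  (X=0, W=1, V=0, Y=0, U=0, Z=0) weight 16/6075
  (X=0, W=1, V=0, Y=0, U=0, Z=1) weight 8/6075
  (X=0, W=1, V=0, Y=0, U=1, Z=0) weight 4/6075
  (X=0, W=1, V=0, Y=0, U=1, Z=1) weight 2/6075
  (X=0, W=1, V=0, Y=2, U=0, Z=0) weight 16/6075
  (X=0, W=1, V=0, Y=2, U=0, Z=1) weight 8/6075
  (X=0, W=1, V=0, Y=2, U=1, Z=0) weight 4/6075
  (X=0, W=1, V=0, Y=2, U=1, Z=1) weight 2/6075
  (X=1, W=1, V=0, Y=1, U=0, Z=0) weight 16/2025
  (X=2, W=1, V=0, Y=0, U=0, Z=0) weight 16/6075
  … 230 more
Group by X:
  weight(X=0) = 2/15
  weight(X=1) = 1/5
  weight(X=2) = 2/15
Total weight = 2/15 + 1/5 + 2/15 = 7/15
P(X=0 | obs) = 2/15 / 7/15 = 2/7
P(X=1 | obs) = 1/5 / 7/15 = 3/7
P(X=2 | obs) = 2/15 / 7/15 = 2/7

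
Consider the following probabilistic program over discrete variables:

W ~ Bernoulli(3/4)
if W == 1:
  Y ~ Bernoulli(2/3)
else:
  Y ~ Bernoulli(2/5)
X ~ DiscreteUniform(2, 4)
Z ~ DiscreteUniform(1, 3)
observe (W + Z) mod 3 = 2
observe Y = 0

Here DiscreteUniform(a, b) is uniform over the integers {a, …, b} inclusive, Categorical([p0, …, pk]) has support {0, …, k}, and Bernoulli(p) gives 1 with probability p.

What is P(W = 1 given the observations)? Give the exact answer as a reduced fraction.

P(W = 1 | obs) = 5/8

Enumerate traces; 6 have nonzero weight after conditioning:
  (W=0, Y=0, X=2, Z=2) weight 1/60
  (W=0, Y=0, X=3, Z=2) weight 1/60
  (W=0, Y=0, X=4, Z=2) weight 1/60
  (W=1, Y=0, X=2, Z=1) weight 1/36
  (W=1, Y=0, X=3, Z=1) weight 1/36
  (W=1, Y=0, X=4, Z=1) weight 1/36
Group by W:
  weight(W=0) = 1/20
  weight(W=1) = 1/12
Total weight = 1/20 + 1/12 = 2/15
P(W=0 | obs) = 1/20 / 2/15 = 3/8
P(W=1 | obs) = 1/12 / 2/15 = 5/8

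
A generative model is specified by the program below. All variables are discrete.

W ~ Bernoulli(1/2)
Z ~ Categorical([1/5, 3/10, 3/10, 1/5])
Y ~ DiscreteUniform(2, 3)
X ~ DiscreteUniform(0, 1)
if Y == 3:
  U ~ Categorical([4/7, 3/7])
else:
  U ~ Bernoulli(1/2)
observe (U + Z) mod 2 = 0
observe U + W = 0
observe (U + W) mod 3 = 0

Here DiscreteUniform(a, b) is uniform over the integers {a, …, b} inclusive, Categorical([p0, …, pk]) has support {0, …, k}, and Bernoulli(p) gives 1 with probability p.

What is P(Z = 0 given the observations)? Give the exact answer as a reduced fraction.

Enumerate traces; 8 have nonzero weight after conditioning:
  (W=0, Z=0, Y=2, X=0, U=0) weight 1/80
  (W=0, Z=0, Y=2, X=1, U=0) weight 1/80
  (W=0, Z=0, Y=3, X=0, U=0) weight 1/70
  (W=0, Z=0, Y=3, X=1, U=0) weight 1/70
  (W=0, Z=2, Y=2, X=0, U=0) weight 3/160
  (W=0, Z=2, Y=2, X=1, U=0) weight 3/160
  (W=0, Z=2, Y=3, X=0, U=0) weight 3/140
  (W=0, Z=2, Y=3, X=1, U=0) weight 3/140
Group by Z:
  weight(Z=0) = 3/56
  weight(Z=2) = 9/112
Total weight = 3/56 + 9/112 = 15/112
P(Z=0 | obs) = 3/56 / 15/112 = 2/5
P(Z=2 | obs) = 9/112 / 15/112 = 3/5

P(Z = 0 | obs) = 2/5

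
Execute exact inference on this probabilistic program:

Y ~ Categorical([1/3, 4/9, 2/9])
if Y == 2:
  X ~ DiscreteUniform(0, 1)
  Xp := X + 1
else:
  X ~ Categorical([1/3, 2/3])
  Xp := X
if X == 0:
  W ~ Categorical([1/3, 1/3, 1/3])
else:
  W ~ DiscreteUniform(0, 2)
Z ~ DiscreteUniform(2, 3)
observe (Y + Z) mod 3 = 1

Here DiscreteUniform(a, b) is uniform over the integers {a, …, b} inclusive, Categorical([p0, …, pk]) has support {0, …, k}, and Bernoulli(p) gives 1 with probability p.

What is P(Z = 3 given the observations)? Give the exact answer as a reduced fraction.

P(Z = 3 | obs) = 2/3

Enumerate traces; 12 have nonzero weight after conditioning:
  (Y=1, X=0, W=0, Z=3) weight 2/81
  (Y=1, X=0, W=1, Z=3) weight 2/81
  (Y=1, X=0, W=2, Z=3) weight 2/81
  (Y=1, X=1, W=0, Z=3) weight 4/81
  (Y=1, X=1, W=1, Z=3) weight 4/81
  (Y=1, X=1, W=2, Z=3) weight 4/81
  (Y=2, X=0, W=0, Z=2) weight 1/54
  (Y=2, X=0, W=1, Z=2) weight 1/54
  … 4 more
Group by Z:
  weight(Z=2) = 1/9
  weight(Z=3) = 2/9
Total weight = 1/9 + 2/9 = 1/3
P(Z=2 | obs) = 1/9 / 1/3 = 1/3
P(Z=3 | obs) = 2/9 / 1/3 = 2/3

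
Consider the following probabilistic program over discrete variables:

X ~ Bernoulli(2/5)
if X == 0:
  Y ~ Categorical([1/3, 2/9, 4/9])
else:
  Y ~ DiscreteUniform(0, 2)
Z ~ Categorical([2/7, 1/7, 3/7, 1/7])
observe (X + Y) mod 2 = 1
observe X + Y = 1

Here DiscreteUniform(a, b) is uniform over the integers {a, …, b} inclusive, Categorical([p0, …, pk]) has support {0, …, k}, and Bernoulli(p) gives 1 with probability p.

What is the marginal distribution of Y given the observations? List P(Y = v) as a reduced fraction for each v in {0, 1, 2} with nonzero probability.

P(Y=0) = 1/2, P(Y=1) = 1/2

Enumerate traces; 8 have nonzero weight after conditioning:
  (X=0, Y=1, Z=0) weight 4/105
  (X=0, Y=1, Z=1) weight 2/105
  (X=0, Y=1, Z=2) weight 2/35
  (X=0, Y=1, Z=3) weight 2/105
  (X=1, Y=0, Z=0) weight 4/105
  (X=1, Y=0, Z=1) weight 2/105
  (X=1, Y=0, Z=2) weight 2/35
  (X=1, Y=0, Z=3) weight 2/105
Group by Y:
  weight(Y=0) = 2/15
  weight(Y=1) = 2/15
Total weight = 2/15 + 2/15 = 4/15
P(Y=0 | obs) = 2/15 / 4/15 = 1/2
P(Y=1 | obs) = 2/15 / 4/15 = 1/2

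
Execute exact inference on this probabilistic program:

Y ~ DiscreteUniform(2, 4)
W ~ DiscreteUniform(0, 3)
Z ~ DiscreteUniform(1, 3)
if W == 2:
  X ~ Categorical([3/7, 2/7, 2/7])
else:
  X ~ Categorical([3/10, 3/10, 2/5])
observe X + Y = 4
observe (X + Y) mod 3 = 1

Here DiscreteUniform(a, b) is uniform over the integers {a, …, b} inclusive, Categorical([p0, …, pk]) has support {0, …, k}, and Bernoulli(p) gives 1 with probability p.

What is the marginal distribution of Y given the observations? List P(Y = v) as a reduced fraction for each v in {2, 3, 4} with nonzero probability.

Enumerate traces; 36 have nonzero weight after conditioning:
  (Y=2, W=0, Z=1, X=2) weight 1/90
  (Y=2, W=0, Z=2, X=2) weight 1/90
  (Y=2, W=0, Z=3, X=2) weight 1/90
  (Y=2, W=1, Z=1, X=2) weight 1/90
  (Y=2, W=1, Z=2, X=2) weight 1/90
  (Y=2, W=1, Z=3, X=2) weight 1/90
  (Y=2, W=2, Z=1, X=2) weight 1/126
  (Y=2, W=2, Z=2, X=2) weight 1/126
  (Y=3, W=0, Z=1, X=1) weight 1/120
  (Y=4, W=0, Z=1, X=0) weight 1/120
  … 26 more
Group by Y:
  weight(Y=2) = 13/105
  weight(Y=3) = 83/840
  weight(Y=4) = 31/280
Total weight = 13/105 + 83/840 + 31/280 = 1/3
P(Y=2 | obs) = 13/105 / 1/3 = 13/35
P(Y=3 | obs) = 83/840 / 1/3 = 83/280
P(Y=4 | obs) = 31/280 / 1/3 = 93/280

P(Y=2) = 13/35, P(Y=3) = 83/280, P(Y=4) = 93/280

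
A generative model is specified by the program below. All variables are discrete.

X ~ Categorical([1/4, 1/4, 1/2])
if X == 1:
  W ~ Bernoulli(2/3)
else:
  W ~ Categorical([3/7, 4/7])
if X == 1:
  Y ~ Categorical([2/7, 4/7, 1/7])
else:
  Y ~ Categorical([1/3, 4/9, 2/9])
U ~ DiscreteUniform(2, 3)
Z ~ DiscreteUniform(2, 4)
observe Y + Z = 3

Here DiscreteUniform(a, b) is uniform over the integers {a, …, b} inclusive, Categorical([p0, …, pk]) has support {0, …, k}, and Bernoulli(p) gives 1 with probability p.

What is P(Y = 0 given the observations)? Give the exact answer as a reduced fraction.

Enumerate traces; 24 have nonzero weight after conditioning:
  (X=0, W=0, Y=0, U=2, Z=3) weight 1/168
  (X=0, W=0, Y=0, U=3, Z=3) weight 1/168
  (X=0, W=0, Y=1, U=2, Z=2) weight 1/126
  (X=0, W=0, Y=1, U=3, Z=2) weight 1/126
  (X=0, W=1, Y=0, U=2, Z=3) weight 1/126
  (X=0, W=1, Y=0, U=3, Z=3) weight 1/126
  (X=0, W=1, Y=1, U=2, Z=2) weight 2/189
  (X=0, W=1, Y=1, U=3, Z=2) weight 2/189
  … 16 more
Group by Y:
  weight(Y=0) = 3/28
  weight(Y=1) = 10/63
Total weight = 3/28 + 10/63 = 67/252
P(Y=0 | obs) = 3/28 / 67/252 = 27/67
P(Y=1 | obs) = 10/63 / 67/252 = 40/67

P(Y = 0 | obs) = 27/67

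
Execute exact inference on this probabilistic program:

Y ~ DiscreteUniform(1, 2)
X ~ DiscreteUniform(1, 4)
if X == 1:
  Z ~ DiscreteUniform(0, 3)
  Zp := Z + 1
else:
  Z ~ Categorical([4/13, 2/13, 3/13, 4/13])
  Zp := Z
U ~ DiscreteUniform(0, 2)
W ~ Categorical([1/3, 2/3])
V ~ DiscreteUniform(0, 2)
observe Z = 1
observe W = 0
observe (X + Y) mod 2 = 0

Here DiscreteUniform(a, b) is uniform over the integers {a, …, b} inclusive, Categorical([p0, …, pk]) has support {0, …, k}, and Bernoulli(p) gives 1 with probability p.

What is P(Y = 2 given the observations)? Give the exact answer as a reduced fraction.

P(Y = 2 | obs) = 16/37

Enumerate traces; 36 have nonzero weight after conditioning:
  (Y=1, X=1, Z=1, U=0, W=0, V=0) weight 1/864
  (Y=1, X=1, Z=1, U=0, W=0, V=1) weight 1/864
  (Y=1, X=1, Z=1, U=0, W=0, V=2) weight 1/864
  (Y=1, X=1, Z=1, U=1, W=0, V=0) weight 1/864
  (Y=1, X=1, Z=1, U=1, W=0, V=1) weight 1/864
  (Y=1, X=1, Z=1, U=1, W=0, V=2) weight 1/864
  (Y=1, X=1, Z=1, U=2, W=0, V=0) weight 1/864
  (Y=1, X=1, Z=1, U=2, W=0, V=1) weight 1/864
  (Y=2, X=2, Z=1, U=0, W=0, V=0) weight 1/1404
  … 27 more
Group by Y:
  weight(Y=1) = 7/416
  weight(Y=2) = 1/78
Total weight = 7/416 + 1/78 = 37/1248
P(Y=1 | obs) = 7/416 / 37/1248 = 21/37
P(Y=2 | obs) = 1/78 / 37/1248 = 16/37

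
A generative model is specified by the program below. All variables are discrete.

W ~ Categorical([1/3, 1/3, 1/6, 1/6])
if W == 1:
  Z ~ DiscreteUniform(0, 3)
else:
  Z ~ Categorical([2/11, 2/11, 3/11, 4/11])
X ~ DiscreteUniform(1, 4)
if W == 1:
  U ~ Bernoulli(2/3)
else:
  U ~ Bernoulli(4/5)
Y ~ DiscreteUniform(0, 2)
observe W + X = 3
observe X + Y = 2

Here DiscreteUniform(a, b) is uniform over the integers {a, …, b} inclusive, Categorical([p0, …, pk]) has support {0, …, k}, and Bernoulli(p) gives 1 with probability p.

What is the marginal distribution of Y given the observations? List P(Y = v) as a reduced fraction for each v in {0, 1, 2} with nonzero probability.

Enumerate traces; 16 have nonzero weight after conditioning:
  (W=1, Z=0, X=2, U=0, Y=0) weight 1/432
  (W=1, Z=0, X=2, U=1, Y=0) weight 1/216
  (W=1, Z=1, X=2, U=0, Y=0) weight 1/432
  (W=1, Z=1, X=2, U=1, Y=0) weight 1/216
  (W=1, Z=2, X=2, U=0, Y=0) weight 1/432
  (W=1, Z=2, X=2, U=1, Y=0) weight 1/216
  (W=1, Z=3, X=2, U=0, Y=0) weight 1/432
  (W=1, Z=3, X=2, U=1, Y=0) weight 1/216
  (W=2, Z=0, X=1, U=0, Y=1) weight 1/1980
  … 7 more
Group by Y:
  weight(Y=0) = 1/36
  weight(Y=1) = 1/72
Total weight = 1/36 + 1/72 = 1/24
P(Y=0 | obs) = 1/36 / 1/24 = 2/3
P(Y=1 | obs) = 1/72 / 1/24 = 1/3

P(Y=0) = 2/3, P(Y=1) = 1/3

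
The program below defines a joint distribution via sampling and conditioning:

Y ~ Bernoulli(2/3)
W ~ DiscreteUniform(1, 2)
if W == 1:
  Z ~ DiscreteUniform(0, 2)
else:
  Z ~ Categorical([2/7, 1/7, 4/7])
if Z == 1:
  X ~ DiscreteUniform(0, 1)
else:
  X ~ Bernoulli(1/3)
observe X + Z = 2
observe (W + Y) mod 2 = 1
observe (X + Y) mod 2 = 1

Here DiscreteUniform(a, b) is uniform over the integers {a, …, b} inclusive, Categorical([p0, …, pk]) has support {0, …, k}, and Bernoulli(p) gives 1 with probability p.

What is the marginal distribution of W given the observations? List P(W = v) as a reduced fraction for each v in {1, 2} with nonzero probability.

Enumerate traces; 2 have nonzero weight after conditioning:
  (Y=0, W=1, Z=1, X=1) weight 1/36
  (Y=1, W=2, Z=2, X=0) weight 8/63
Group by W:
  weight(W=1) = 1/36
  weight(W=2) = 8/63
Total weight = 1/36 + 8/63 = 13/84
P(W=1 | obs) = 1/36 / 13/84 = 7/39
P(W=2 | obs) = 8/63 / 13/84 = 32/39

P(W=1) = 7/39, P(W=2) = 32/39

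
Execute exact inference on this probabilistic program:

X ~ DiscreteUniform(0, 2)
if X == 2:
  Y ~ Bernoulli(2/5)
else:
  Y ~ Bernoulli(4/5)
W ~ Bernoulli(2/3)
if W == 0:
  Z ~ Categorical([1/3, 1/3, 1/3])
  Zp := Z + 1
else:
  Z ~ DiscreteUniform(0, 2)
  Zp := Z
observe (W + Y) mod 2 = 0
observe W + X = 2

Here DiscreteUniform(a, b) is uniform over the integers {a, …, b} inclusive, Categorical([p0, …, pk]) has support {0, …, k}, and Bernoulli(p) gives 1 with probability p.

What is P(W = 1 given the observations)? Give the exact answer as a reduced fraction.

Enumerate traces; 6 have nonzero weight after conditioning:
  (X=1, Y=1, W=1, Z=0) weight 8/135
  (X=1, Y=1, W=1, Z=1) weight 8/135
  (X=1, Y=1, W=1, Z=2) weight 8/135
  (X=2, Y=0, W=0, Z=0) weight 1/45
  (X=2, Y=0, W=0, Z=1) weight 1/45
  (X=2, Y=0, W=0, Z=2) weight 1/45
Group by W:
  weight(W=0) = 1/15
  weight(W=1) = 8/45
Total weight = 1/15 + 8/45 = 11/45
P(W=0 | obs) = 1/15 / 11/45 = 3/11
P(W=1 | obs) = 8/45 / 11/45 = 8/11

P(W = 1 | obs) = 8/11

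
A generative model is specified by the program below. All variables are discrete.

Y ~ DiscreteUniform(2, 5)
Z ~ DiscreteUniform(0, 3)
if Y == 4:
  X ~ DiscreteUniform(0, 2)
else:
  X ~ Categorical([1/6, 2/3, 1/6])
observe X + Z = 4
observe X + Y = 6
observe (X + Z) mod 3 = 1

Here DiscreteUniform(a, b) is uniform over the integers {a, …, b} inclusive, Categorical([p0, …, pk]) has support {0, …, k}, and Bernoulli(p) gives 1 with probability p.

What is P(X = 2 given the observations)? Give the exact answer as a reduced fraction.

P(X = 2 | obs) = 1/3

Enumerate traces; 2 have nonzero weight after conditioning:
  (Y=4, Z=2, X=2) weight 1/48
  (Y=5, Z=3, X=1) weight 1/24
Group by X:
  weight(X=1) = 1/24
  weight(X=2) = 1/48
Total weight = 1/24 + 1/48 = 1/16
P(X=1 | obs) = 1/24 / 1/16 = 2/3
P(X=2 | obs) = 1/48 / 1/16 = 1/3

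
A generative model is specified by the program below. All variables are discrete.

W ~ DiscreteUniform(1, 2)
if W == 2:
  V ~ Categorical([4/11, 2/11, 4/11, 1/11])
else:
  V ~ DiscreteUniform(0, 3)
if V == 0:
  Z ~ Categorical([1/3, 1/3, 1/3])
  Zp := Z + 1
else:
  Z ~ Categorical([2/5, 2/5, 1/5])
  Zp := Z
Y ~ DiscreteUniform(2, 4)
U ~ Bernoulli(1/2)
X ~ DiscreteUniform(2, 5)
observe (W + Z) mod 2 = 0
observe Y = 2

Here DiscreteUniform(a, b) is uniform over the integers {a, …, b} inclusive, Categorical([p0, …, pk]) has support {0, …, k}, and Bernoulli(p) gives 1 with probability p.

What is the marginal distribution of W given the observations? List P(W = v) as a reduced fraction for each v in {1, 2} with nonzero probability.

P(W=1) = 253/665, P(W=2) = 412/665

Enumerate traces; 96 have nonzero weight after conditioning:
  (W=1, V=0, Z=1, Y=2, U=0, X=2) weight 1/576
  (W=1, V=0, Z=1, Y=2, U=0, X=3) weight 1/576
  (W=1, V=0, Z=1, Y=2, U=0, X=4) weight 1/576
  (W=1, V=0, Z=1, Y=2, U=0, X=5) weight 1/576
  (W=1, V=0, Z=1, Y=2, U=1, X=2) weight 1/576
  (W=1, V=0, Z=1, Y=2, U=1, X=3) weight 1/576
  (W=1, V=0, Z=1, Y=2, U=1, X=4) weight 1/576
  (W=1, V=0, Z=1, Y=2, U=1, X=5) weight 1/576
  (W=2, V=0, Z=0, Y=2, U=0, X=2) weight 1/396
  … 87 more
Group by W:
  weight(W=1) = 23/360
  weight(W=2) = 103/990
Total weight = 23/360 + 103/990 = 133/792
P(W=1 | obs) = 23/360 / 133/792 = 253/665
P(W=2 | obs) = 103/990 / 133/792 = 412/665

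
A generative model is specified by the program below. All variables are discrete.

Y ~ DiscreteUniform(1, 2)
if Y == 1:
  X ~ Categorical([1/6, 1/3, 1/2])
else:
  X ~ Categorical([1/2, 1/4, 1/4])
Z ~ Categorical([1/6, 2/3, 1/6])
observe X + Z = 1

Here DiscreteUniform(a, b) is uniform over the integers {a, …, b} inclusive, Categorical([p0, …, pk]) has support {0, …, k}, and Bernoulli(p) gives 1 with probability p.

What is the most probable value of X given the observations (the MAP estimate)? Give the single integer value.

Enumerate traces; 4 have nonzero weight after conditioning:
  (Y=1, X=0, Z=1) weight 1/18
  (Y=1, X=1, Z=0) weight 1/36
  (Y=2, X=0, Z=1) weight 1/6
  (Y=2, X=1, Z=0) weight 1/48
Group by X:
  weight(X=0) = 2/9
  weight(X=1) = 7/144
Total weight = 2/9 + 7/144 = 13/48
P(X=0 | obs) = 2/9 / 13/48 = 32/39
P(X=1 | obs) = 7/144 / 13/48 = 7/39
argmax = 0

argmax_v P(X = v | obs) = 0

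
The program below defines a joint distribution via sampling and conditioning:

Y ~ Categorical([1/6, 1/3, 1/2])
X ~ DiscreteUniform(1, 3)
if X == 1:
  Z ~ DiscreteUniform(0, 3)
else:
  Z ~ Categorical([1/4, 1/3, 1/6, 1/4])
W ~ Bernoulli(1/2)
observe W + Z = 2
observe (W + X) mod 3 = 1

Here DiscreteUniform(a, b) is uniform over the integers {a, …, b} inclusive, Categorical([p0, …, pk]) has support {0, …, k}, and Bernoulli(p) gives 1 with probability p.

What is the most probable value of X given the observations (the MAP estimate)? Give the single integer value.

argmax_v P(X = v | obs) = 3

Enumerate traces; 6 have nonzero weight after conditioning:
  (Y=0, X=1, Z=2, W=0) weight 1/144
  (Y=0, X=3, Z=1, W=1) weight 1/108
  (Y=1, X=1, Z=2, W=0) weight 1/72
  (Y=1, X=3, Z=1, W=1) weight 1/54
  (Y=2, X=1, Z=2, W=0) weight 1/48
  (Y=2, X=3, Z=1, W=1) weight 1/36
Group by X:
  weight(X=1) = 1/24
  weight(X=3) = 1/18
Total weight = 1/24 + 1/18 = 7/72
P(X=1 | obs) = 1/24 / 7/72 = 3/7
P(X=3 | obs) = 1/18 / 7/72 = 4/7
argmax = 3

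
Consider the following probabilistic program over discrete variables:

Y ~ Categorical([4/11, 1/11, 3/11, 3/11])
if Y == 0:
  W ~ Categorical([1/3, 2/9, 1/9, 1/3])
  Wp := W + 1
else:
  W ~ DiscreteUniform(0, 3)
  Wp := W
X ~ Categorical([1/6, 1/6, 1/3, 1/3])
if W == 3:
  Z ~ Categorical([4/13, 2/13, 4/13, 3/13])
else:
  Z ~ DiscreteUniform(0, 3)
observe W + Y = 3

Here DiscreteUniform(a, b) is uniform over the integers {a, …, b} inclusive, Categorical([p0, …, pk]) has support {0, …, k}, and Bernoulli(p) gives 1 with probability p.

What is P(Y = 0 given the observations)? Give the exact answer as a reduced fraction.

Enumerate traces; 64 have nonzero weight after conditioning:
  (Y=0, W=3, X=0, Z=0) weight 8/1287
  (Y=0, W=3, X=0, Z=1) weight 4/1287
  (Y=0, W=3, X=0, Z=2) weight 8/1287
  (Y=0, W=3, X=0, Z=3) weight 2/429
  (Y=0, W=3, X=1, Z=0) weight 8/1287
  (Y=0, W=3, X=1, Z=1) weight 4/1287
  (Y=0, W=3, X=1, Z=2) weight 8/1287
  (Y=0, W=3, X=1, Z=3) weight 2/429
  (Y=1, W=2, X=0, Z=0) weight 1/1056
  (Y=2, W=1, X=0, Z=0) weight 1/352
  … 54 more
Group by Y:
  weight(Y=0) = 4/33
  weight(Y=1) = 1/44
  weight(Y=2) = 3/44
  weight(Y=3) = 3/44
Total weight = 4/33 + 1/44 + 3/44 + 3/44 = 37/132
P(Y=0 | obs) = 4/33 / 37/132 = 16/37
P(Y=1 | obs) = 1/44 / 37/132 = 3/37
P(Y=2 | obs) = 3/44 / 37/132 = 9/37
P(Y=3 | obs) = 3/44 / 37/132 = 9/37

P(Y = 0 | obs) = 16/37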